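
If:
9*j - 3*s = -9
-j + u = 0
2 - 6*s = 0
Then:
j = -8/9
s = 1/3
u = -8/9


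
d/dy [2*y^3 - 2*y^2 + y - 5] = 6*y^2 - 4*y + 1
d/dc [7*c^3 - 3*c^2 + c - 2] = 21*c^2 - 6*c + 1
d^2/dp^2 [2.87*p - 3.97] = 0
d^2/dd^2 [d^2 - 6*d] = 2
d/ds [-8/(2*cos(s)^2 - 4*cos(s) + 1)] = 32*(1 - cos(s))*sin(s)/(-4*cos(s) + cos(2*s) + 2)^2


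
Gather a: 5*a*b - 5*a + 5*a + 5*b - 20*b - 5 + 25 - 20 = 5*a*b - 15*b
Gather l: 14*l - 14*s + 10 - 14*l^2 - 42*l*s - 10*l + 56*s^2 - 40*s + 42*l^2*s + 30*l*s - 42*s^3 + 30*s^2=l^2*(42*s - 14) + l*(4 - 12*s) - 42*s^3 + 86*s^2 - 54*s + 10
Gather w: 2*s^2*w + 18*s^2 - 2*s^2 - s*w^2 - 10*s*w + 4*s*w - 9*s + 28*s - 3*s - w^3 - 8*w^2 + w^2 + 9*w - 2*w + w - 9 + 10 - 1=16*s^2 + 16*s - w^3 + w^2*(-s - 7) + w*(2*s^2 - 6*s + 8)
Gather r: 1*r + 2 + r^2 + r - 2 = r^2 + 2*r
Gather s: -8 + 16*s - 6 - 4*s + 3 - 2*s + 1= 10*s - 10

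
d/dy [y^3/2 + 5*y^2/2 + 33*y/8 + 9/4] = 3*y^2/2 + 5*y + 33/8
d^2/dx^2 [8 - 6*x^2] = -12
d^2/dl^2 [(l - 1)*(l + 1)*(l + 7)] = 6*l + 14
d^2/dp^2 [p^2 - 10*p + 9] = 2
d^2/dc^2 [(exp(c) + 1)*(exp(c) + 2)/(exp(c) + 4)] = (exp(3*c) + 12*exp(2*c) + 54*exp(c) + 40)*exp(c)/(exp(3*c) + 12*exp(2*c) + 48*exp(c) + 64)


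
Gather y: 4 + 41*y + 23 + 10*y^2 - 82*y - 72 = 10*y^2 - 41*y - 45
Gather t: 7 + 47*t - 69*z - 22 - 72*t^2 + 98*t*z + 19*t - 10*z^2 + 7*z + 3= -72*t^2 + t*(98*z + 66) - 10*z^2 - 62*z - 12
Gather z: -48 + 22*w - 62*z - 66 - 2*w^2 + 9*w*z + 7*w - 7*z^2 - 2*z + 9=-2*w^2 + 29*w - 7*z^2 + z*(9*w - 64) - 105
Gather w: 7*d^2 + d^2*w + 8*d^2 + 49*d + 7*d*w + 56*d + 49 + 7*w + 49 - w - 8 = 15*d^2 + 105*d + w*(d^2 + 7*d + 6) + 90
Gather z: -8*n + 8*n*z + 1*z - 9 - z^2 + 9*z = -8*n - z^2 + z*(8*n + 10) - 9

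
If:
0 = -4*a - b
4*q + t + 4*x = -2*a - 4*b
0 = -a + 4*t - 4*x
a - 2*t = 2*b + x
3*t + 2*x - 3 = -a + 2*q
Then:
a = 8/43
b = -32/43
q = -5/258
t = 74/129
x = 68/129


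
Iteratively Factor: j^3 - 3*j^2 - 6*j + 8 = (j + 2)*(j^2 - 5*j + 4) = (j - 1)*(j + 2)*(j - 4)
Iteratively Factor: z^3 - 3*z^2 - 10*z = (z - 5)*(z^2 + 2*z) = z*(z - 5)*(z + 2)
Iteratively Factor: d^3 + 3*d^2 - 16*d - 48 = (d + 3)*(d^2 - 16) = (d - 4)*(d + 3)*(d + 4)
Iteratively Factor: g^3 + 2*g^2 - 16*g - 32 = (g - 4)*(g^2 + 6*g + 8) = (g - 4)*(g + 4)*(g + 2)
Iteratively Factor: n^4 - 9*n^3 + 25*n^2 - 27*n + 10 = (n - 5)*(n^3 - 4*n^2 + 5*n - 2) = (n - 5)*(n - 1)*(n^2 - 3*n + 2) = (n - 5)*(n - 2)*(n - 1)*(n - 1)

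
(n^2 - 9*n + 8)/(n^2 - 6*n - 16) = (n - 1)/(n + 2)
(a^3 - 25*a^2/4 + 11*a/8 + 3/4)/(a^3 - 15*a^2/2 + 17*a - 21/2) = (8*a^3 - 50*a^2 + 11*a + 6)/(4*(2*a^3 - 15*a^2 + 34*a - 21))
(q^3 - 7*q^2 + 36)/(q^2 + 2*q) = q - 9 + 18/q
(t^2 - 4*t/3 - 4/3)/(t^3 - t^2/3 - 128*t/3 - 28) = (t - 2)/(t^2 - t - 42)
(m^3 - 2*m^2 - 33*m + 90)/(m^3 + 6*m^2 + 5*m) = (m^3 - 2*m^2 - 33*m + 90)/(m*(m^2 + 6*m + 5))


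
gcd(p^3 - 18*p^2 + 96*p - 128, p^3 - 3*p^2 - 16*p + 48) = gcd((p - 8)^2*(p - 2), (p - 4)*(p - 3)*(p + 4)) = 1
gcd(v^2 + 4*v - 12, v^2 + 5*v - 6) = v + 6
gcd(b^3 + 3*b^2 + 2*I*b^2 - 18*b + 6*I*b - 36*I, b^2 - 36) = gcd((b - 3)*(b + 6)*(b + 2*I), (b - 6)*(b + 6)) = b + 6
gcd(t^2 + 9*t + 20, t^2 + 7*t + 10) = t + 5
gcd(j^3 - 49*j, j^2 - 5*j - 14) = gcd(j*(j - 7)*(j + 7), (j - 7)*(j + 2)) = j - 7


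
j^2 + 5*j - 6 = (j - 1)*(j + 6)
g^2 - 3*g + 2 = (g - 2)*(g - 1)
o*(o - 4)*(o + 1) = o^3 - 3*o^2 - 4*o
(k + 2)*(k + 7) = k^2 + 9*k + 14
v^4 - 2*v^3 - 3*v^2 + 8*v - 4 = (v - 2)*(v - 1)^2*(v + 2)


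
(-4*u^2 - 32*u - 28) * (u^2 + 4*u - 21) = -4*u^4 - 48*u^3 - 72*u^2 + 560*u + 588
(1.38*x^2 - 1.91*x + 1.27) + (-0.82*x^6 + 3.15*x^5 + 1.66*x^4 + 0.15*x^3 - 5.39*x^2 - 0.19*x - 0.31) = -0.82*x^6 + 3.15*x^5 + 1.66*x^4 + 0.15*x^3 - 4.01*x^2 - 2.1*x + 0.96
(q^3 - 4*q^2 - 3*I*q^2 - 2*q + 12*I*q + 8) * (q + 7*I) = q^4 - 4*q^3 + 4*I*q^3 + 19*q^2 - 16*I*q^2 - 76*q - 14*I*q + 56*I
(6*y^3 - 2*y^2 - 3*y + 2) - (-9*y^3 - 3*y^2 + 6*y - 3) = 15*y^3 + y^2 - 9*y + 5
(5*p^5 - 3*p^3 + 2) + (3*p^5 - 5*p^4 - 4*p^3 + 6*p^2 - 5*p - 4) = 8*p^5 - 5*p^4 - 7*p^3 + 6*p^2 - 5*p - 2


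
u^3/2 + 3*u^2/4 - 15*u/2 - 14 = (u/2 + 1)*(u - 4)*(u + 7/2)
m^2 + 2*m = m*(m + 2)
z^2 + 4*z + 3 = (z + 1)*(z + 3)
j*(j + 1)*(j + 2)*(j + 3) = j^4 + 6*j^3 + 11*j^2 + 6*j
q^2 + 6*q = q*(q + 6)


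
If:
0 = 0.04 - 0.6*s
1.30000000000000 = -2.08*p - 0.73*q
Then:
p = -0.350961538461538*q - 0.625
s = 0.07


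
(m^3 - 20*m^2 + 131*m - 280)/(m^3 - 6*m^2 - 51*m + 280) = (m - 7)/(m + 7)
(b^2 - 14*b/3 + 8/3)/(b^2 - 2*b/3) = (b - 4)/b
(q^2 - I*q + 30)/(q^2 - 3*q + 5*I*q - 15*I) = (q - 6*I)/(q - 3)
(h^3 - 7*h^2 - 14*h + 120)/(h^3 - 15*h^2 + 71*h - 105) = (h^2 - 2*h - 24)/(h^2 - 10*h + 21)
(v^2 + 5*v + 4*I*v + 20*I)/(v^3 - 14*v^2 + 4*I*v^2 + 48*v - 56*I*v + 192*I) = (v + 5)/(v^2 - 14*v + 48)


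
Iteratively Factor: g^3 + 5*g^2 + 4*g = (g)*(g^2 + 5*g + 4) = g*(g + 4)*(g + 1)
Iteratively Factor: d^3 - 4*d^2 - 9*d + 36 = (d - 3)*(d^2 - d - 12) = (d - 3)*(d + 3)*(d - 4)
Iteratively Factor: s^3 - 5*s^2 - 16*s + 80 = (s - 4)*(s^2 - s - 20) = (s - 5)*(s - 4)*(s + 4)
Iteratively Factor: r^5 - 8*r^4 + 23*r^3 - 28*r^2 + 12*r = (r - 2)*(r^4 - 6*r^3 + 11*r^2 - 6*r) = (r - 2)^2*(r^3 - 4*r^2 + 3*r) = (r - 2)^2*(r - 1)*(r^2 - 3*r) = r*(r - 2)^2*(r - 1)*(r - 3)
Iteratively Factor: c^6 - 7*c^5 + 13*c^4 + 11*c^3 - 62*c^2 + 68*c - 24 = (c - 2)*(c^5 - 5*c^4 + 3*c^3 + 17*c^2 - 28*c + 12) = (c - 3)*(c - 2)*(c^4 - 2*c^3 - 3*c^2 + 8*c - 4) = (c - 3)*(c - 2)*(c - 1)*(c^3 - c^2 - 4*c + 4) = (c - 3)*(c - 2)*(c - 1)*(c + 2)*(c^2 - 3*c + 2) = (c - 3)*(c - 2)^2*(c - 1)*(c + 2)*(c - 1)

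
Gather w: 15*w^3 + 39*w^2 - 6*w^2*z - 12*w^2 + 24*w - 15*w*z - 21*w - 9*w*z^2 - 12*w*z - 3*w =15*w^3 + w^2*(27 - 6*z) + w*(-9*z^2 - 27*z)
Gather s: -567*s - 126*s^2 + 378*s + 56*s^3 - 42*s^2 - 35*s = 56*s^3 - 168*s^2 - 224*s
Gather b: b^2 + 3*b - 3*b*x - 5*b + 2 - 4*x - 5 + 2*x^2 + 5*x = b^2 + b*(-3*x - 2) + 2*x^2 + x - 3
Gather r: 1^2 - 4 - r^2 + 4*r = -r^2 + 4*r - 3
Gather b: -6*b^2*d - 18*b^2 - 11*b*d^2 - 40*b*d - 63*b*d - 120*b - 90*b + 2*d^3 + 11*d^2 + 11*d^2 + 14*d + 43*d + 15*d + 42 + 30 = b^2*(-6*d - 18) + b*(-11*d^2 - 103*d - 210) + 2*d^3 + 22*d^2 + 72*d + 72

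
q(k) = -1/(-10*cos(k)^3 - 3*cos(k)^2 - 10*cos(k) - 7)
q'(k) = -(-30*sin(k)*cos(k)^2 - 6*sin(k)*cos(k) - 10*sin(k))/(-10*cos(k)^3 - 3*cos(k)^2 - 10*cos(k) - 7)^2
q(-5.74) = 0.04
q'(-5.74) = 0.03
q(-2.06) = 0.52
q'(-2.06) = -3.29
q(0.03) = 0.03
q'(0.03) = 0.00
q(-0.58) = 0.04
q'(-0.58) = -0.04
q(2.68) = -0.15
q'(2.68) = 0.28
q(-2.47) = -0.26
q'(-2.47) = -1.03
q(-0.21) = 0.03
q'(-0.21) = -0.01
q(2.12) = 0.85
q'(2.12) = 9.29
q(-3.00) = -0.10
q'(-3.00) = -0.05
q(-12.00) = 0.04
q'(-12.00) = 0.04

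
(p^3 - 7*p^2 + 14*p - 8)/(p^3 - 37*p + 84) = (p^2 - 3*p + 2)/(p^2 + 4*p - 21)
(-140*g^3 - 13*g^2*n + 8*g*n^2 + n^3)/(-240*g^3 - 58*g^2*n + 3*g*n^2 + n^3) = (28*g^2 - 3*g*n - n^2)/(48*g^2 + 2*g*n - n^2)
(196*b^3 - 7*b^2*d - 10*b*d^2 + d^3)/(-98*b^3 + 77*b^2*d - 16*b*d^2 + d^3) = (-4*b - d)/(2*b - d)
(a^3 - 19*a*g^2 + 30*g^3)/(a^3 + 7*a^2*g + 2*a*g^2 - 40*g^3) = (a - 3*g)/(a + 4*g)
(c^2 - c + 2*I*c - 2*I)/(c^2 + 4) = (c - 1)/(c - 2*I)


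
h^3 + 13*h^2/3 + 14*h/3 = h*(h + 2)*(h + 7/3)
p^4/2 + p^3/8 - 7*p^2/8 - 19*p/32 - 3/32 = (p/2 + 1/2)*(p - 3/2)*(p + 1/4)*(p + 1/2)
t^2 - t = t*(t - 1)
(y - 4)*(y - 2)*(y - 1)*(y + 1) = y^4 - 6*y^3 + 7*y^2 + 6*y - 8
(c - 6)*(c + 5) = c^2 - c - 30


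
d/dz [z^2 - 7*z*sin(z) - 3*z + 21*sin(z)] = -7*z*cos(z) + 2*z - 7*sin(z) + 21*cos(z) - 3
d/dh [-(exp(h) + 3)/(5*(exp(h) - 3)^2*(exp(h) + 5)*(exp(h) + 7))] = (3*exp(3*h) + 33*exp(2*h) + 125*exp(h) + 207)*exp(h)/(5*(exp(7*h) + 15*exp(6*h) + 25*exp(5*h) - 465*exp(4*h) - 1205*exp(3*h) + 5877*exp(2*h) + 10395*exp(h) - 33075))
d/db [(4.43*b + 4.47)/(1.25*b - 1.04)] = (10.602488 - 12.743375*b)/(1.25*b - 1.04)^3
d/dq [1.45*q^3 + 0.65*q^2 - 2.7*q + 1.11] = 4.35*q^2 + 1.3*q - 2.7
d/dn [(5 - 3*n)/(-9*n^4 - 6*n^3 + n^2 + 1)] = (27*n^4 + 18*n^3 - 3*n^2 - 2*n*(3*n - 5)*(18*n^2 + 9*n - 1) - 3)/(9*n^4 + 6*n^3 - n^2 - 1)^2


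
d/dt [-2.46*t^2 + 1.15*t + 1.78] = 1.15 - 4.92*t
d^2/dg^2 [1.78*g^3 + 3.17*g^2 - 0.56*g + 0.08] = 10.68*g + 6.34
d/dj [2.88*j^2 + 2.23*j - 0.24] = 5.76*j + 2.23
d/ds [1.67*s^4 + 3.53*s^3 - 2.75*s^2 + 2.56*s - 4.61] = 6.68*s^3 + 10.59*s^2 - 5.5*s + 2.56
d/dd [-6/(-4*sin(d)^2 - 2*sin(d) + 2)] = -3*(4*sin(d) + 1)*cos(d)/(sin(d) - cos(2*d))^2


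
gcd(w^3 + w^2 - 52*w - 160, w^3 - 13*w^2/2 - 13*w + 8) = w - 8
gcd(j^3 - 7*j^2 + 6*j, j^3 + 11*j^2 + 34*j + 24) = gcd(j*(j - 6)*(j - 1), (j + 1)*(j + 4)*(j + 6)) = 1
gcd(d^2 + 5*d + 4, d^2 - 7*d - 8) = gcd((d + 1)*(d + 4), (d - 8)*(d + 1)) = d + 1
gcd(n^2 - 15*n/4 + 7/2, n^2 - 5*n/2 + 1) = n - 2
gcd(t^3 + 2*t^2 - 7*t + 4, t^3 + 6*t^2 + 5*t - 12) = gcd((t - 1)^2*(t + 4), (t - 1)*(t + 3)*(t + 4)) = t^2 + 3*t - 4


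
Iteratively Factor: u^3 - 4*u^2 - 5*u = (u + 1)*(u^2 - 5*u) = (u - 5)*(u + 1)*(u)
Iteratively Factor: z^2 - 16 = (z - 4)*(z + 4)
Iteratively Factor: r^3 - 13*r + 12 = (r + 4)*(r^2 - 4*r + 3) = (r - 3)*(r + 4)*(r - 1)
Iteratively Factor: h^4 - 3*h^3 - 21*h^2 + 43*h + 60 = (h + 1)*(h^3 - 4*h^2 - 17*h + 60) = (h - 3)*(h + 1)*(h^2 - h - 20) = (h - 5)*(h - 3)*(h + 1)*(h + 4)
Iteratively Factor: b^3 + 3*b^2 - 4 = (b + 2)*(b^2 + b - 2) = (b - 1)*(b + 2)*(b + 2)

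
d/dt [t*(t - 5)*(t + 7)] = 3*t^2 + 4*t - 35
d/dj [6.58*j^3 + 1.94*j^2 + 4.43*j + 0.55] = 19.74*j^2 + 3.88*j + 4.43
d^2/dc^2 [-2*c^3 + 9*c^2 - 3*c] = 18 - 12*c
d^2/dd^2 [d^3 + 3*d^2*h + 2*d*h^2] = 6*d + 6*h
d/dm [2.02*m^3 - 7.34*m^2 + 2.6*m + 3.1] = 6.06*m^2 - 14.68*m + 2.6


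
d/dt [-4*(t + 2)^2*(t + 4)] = 4*(-3*t - 10)*(t + 2)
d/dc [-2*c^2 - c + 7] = -4*c - 1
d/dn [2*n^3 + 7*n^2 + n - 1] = 6*n^2 + 14*n + 1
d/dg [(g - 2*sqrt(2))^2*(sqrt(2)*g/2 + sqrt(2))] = sqrt(2)*(g - 2*sqrt(2))*(3*g - 2*sqrt(2) + 4)/2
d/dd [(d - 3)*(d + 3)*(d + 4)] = 3*d^2 + 8*d - 9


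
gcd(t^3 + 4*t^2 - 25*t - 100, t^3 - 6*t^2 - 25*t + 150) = t^2 - 25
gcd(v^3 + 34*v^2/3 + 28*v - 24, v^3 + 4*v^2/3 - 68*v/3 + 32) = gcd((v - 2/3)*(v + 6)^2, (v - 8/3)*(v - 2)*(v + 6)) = v + 6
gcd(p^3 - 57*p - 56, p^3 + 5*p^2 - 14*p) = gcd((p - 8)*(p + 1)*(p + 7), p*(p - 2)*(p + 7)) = p + 7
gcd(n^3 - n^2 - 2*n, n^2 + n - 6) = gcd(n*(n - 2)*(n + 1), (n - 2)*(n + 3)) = n - 2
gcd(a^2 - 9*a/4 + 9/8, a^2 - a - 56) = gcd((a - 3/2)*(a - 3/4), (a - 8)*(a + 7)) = 1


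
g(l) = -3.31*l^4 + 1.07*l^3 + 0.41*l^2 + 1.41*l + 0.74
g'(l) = -13.24*l^3 + 3.21*l^2 + 0.82*l + 1.41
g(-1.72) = -34.89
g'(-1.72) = 76.87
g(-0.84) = -2.44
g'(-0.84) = 10.83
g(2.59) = -123.21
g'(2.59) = -204.96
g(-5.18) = -2527.41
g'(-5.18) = 1923.55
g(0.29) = 1.19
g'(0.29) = 1.59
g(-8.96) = -22082.05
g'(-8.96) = 9775.61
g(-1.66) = -30.50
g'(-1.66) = 69.46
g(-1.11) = -6.81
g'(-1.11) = 22.56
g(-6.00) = -4513.84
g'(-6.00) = 2971.89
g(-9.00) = -22475.68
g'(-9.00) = 9906.00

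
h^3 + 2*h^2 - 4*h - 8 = (h - 2)*(h + 2)^2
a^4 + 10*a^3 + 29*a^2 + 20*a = a*(a + 1)*(a + 4)*(a + 5)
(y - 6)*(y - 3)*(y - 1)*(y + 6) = y^4 - 4*y^3 - 33*y^2 + 144*y - 108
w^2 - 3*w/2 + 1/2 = (w - 1)*(w - 1/2)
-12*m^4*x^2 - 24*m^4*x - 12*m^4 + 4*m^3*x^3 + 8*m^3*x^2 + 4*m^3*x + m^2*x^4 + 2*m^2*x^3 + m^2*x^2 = (-2*m + x)*(6*m + x)*(m*x + m)^2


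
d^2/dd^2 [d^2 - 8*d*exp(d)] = -8*d*exp(d) - 16*exp(d) + 2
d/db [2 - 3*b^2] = -6*b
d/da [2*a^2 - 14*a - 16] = 4*a - 14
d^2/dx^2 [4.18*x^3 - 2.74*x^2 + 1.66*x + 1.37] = 25.08*x - 5.48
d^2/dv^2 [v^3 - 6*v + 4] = 6*v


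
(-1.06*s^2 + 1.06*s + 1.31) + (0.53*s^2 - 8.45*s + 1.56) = -0.53*s^2 - 7.39*s + 2.87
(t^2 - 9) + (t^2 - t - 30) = 2*t^2 - t - 39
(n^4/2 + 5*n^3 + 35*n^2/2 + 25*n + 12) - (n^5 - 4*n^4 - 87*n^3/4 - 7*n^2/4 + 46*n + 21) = -n^5 + 9*n^4/2 + 107*n^3/4 + 77*n^2/4 - 21*n - 9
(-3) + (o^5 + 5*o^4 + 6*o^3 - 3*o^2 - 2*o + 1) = o^5 + 5*o^4 + 6*o^3 - 3*o^2 - 2*o - 2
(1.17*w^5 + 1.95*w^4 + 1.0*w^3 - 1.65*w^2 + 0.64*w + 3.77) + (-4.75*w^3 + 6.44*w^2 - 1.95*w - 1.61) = 1.17*w^5 + 1.95*w^4 - 3.75*w^3 + 4.79*w^2 - 1.31*w + 2.16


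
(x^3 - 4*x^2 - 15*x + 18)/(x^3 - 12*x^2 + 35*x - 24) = (x^2 - 3*x - 18)/(x^2 - 11*x + 24)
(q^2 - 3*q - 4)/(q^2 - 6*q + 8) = (q + 1)/(q - 2)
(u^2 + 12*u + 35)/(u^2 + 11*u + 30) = (u + 7)/(u + 6)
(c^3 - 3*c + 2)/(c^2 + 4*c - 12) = (c^3 - 3*c + 2)/(c^2 + 4*c - 12)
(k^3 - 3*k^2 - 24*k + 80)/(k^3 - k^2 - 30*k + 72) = (k^2 + k - 20)/(k^2 + 3*k - 18)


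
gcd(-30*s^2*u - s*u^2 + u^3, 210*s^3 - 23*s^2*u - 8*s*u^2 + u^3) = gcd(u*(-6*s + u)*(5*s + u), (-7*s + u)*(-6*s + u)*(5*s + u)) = 30*s^2 + s*u - u^2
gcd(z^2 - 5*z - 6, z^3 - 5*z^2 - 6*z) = z^2 - 5*z - 6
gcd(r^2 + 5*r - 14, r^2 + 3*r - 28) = r + 7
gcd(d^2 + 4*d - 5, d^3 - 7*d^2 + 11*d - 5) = d - 1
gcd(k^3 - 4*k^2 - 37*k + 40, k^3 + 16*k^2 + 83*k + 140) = k + 5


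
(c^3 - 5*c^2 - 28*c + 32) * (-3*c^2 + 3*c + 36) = -3*c^5 + 18*c^4 + 105*c^3 - 360*c^2 - 912*c + 1152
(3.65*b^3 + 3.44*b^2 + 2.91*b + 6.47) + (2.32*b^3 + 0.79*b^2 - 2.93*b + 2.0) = 5.97*b^3 + 4.23*b^2 - 0.02*b + 8.47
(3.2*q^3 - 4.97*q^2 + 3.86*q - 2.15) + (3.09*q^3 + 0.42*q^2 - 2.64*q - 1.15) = 6.29*q^3 - 4.55*q^2 + 1.22*q - 3.3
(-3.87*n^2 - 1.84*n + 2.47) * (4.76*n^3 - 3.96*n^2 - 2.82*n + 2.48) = -18.4212*n^5 + 6.5668*n^4 + 29.957*n^3 - 14.19*n^2 - 11.5286*n + 6.1256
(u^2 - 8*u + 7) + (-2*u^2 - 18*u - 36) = -u^2 - 26*u - 29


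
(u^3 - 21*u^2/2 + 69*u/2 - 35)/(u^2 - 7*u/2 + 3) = (2*u^2 - 17*u + 35)/(2*u - 3)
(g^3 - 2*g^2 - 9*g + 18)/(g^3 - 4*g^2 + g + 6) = (g + 3)/(g + 1)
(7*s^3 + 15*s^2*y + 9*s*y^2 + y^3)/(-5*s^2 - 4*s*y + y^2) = (7*s^2 + 8*s*y + y^2)/(-5*s + y)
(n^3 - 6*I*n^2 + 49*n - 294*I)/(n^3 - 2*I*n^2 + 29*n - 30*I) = (n^2 + 49)/(n^2 + 4*I*n + 5)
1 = 1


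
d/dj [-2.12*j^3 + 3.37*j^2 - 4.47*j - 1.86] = -6.36*j^2 + 6.74*j - 4.47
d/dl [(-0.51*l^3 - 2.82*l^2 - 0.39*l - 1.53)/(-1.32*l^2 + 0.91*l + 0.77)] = (0.6732*l^4 - 0.928199999999999*l^3 - 4.2591*l^2 - 8.382*l + 1.092)/(1.7424*l^4 - 2.4024*l^3 - 1.2047*l^2 + 1.4014*l + 0.5929)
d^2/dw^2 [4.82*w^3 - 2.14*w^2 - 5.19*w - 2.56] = 28.92*w - 4.28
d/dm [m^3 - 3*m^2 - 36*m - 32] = 3*m^2 - 6*m - 36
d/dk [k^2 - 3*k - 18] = 2*k - 3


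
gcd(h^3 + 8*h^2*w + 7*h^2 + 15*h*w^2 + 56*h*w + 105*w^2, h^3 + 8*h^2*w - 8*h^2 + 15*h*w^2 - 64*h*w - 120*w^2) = h^2 + 8*h*w + 15*w^2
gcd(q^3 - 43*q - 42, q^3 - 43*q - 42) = q^3 - 43*q - 42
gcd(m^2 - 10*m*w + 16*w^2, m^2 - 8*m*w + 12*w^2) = -m + 2*w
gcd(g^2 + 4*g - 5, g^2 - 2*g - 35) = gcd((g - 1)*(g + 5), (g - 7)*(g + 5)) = g + 5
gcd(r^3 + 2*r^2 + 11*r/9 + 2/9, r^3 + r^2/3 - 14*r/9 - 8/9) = r^2 + 5*r/3 + 2/3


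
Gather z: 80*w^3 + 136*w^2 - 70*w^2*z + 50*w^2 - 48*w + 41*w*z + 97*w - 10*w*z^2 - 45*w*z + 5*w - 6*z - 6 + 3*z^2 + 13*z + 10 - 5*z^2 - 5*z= 80*w^3 + 186*w^2 + 54*w + z^2*(-10*w - 2) + z*(-70*w^2 - 4*w + 2) + 4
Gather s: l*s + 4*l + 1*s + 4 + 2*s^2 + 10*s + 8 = 4*l + 2*s^2 + s*(l + 11) + 12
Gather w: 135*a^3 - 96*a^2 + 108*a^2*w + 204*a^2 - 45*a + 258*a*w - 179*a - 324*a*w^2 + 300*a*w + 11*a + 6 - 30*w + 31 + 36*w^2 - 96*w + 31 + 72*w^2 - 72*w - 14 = 135*a^3 + 108*a^2 - 213*a + w^2*(108 - 324*a) + w*(108*a^2 + 558*a - 198) + 54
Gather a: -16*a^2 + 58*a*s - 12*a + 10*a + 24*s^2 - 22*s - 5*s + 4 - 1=-16*a^2 + a*(58*s - 2) + 24*s^2 - 27*s + 3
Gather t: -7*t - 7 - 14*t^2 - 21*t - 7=-14*t^2 - 28*t - 14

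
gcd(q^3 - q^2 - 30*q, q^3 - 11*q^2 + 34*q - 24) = q - 6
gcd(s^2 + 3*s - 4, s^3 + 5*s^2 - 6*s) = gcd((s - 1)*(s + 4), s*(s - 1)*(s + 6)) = s - 1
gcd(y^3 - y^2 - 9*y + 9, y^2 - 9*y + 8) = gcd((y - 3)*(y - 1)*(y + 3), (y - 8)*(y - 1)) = y - 1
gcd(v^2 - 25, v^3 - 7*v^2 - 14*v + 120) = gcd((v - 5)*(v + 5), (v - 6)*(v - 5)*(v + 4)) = v - 5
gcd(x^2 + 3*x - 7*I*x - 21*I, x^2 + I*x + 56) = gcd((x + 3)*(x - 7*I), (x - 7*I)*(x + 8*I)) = x - 7*I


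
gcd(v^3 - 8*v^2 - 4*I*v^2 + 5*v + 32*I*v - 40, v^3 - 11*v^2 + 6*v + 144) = v - 8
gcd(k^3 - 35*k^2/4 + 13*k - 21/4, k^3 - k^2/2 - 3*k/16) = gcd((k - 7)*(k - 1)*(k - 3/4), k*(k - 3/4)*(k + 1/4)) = k - 3/4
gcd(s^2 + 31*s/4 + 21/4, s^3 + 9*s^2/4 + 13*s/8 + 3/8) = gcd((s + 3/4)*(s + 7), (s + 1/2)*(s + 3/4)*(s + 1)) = s + 3/4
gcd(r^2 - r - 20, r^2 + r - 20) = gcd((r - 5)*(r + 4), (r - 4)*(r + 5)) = 1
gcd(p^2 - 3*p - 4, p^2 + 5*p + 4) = p + 1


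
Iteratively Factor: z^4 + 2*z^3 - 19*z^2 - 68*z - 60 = (z + 3)*(z^3 - z^2 - 16*z - 20) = (z + 2)*(z + 3)*(z^2 - 3*z - 10) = (z - 5)*(z + 2)*(z + 3)*(z + 2)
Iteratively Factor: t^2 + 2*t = (t + 2)*(t)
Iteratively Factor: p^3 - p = (p - 1)*(p^2 + p) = p*(p - 1)*(p + 1)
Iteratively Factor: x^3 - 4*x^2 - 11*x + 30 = (x - 5)*(x^2 + x - 6) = (x - 5)*(x - 2)*(x + 3)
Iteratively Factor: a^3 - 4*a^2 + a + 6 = (a + 1)*(a^2 - 5*a + 6) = (a - 3)*(a + 1)*(a - 2)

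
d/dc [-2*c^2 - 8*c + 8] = -4*c - 8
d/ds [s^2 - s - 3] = 2*s - 1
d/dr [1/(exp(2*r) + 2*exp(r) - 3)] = -2*(exp(r) + 1)*exp(r)/(exp(2*r) + 2*exp(r) - 3)^2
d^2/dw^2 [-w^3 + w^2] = 2 - 6*w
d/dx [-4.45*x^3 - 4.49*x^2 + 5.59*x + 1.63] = -13.35*x^2 - 8.98*x + 5.59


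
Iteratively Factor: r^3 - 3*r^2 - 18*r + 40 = (r - 5)*(r^2 + 2*r - 8) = (r - 5)*(r + 4)*(r - 2)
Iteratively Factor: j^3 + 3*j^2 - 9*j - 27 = (j + 3)*(j^2 - 9) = (j + 3)^2*(j - 3)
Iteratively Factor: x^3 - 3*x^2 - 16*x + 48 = (x + 4)*(x^2 - 7*x + 12) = (x - 4)*(x + 4)*(x - 3)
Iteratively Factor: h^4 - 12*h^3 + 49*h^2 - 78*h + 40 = (h - 5)*(h^3 - 7*h^2 + 14*h - 8) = (h - 5)*(h - 1)*(h^2 - 6*h + 8) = (h - 5)*(h - 2)*(h - 1)*(h - 4)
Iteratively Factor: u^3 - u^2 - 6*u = (u - 3)*(u^2 + 2*u) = u*(u - 3)*(u + 2)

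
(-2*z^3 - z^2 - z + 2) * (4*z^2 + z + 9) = -8*z^5 - 6*z^4 - 23*z^3 - 2*z^2 - 7*z + 18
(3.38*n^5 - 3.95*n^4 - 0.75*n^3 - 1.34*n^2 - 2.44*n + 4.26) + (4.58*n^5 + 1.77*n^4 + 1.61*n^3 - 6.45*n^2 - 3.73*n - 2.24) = 7.96*n^5 - 2.18*n^4 + 0.86*n^3 - 7.79*n^2 - 6.17*n + 2.02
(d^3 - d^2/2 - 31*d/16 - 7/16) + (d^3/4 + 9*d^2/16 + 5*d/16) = 5*d^3/4 + d^2/16 - 13*d/8 - 7/16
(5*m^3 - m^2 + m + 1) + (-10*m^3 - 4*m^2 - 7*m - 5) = -5*m^3 - 5*m^2 - 6*m - 4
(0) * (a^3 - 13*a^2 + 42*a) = 0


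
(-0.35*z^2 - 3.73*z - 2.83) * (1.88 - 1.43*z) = 0.5005*z^3 + 4.6759*z^2 - 2.9655*z - 5.3204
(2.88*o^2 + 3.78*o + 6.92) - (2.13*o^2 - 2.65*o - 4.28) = 0.75*o^2 + 6.43*o + 11.2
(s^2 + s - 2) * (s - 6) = s^3 - 5*s^2 - 8*s + 12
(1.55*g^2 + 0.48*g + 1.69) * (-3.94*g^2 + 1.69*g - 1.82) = -6.107*g^4 + 0.7283*g^3 - 8.6684*g^2 + 1.9825*g - 3.0758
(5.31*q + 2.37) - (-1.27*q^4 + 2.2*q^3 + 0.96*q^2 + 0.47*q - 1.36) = 1.27*q^4 - 2.2*q^3 - 0.96*q^2 + 4.84*q + 3.73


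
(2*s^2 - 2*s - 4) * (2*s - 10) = 4*s^3 - 24*s^2 + 12*s + 40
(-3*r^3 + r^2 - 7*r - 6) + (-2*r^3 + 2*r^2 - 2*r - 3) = -5*r^3 + 3*r^2 - 9*r - 9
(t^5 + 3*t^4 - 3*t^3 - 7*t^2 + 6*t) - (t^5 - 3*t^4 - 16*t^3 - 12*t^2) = 6*t^4 + 13*t^3 + 5*t^2 + 6*t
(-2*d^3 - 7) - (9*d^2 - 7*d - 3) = -2*d^3 - 9*d^2 + 7*d - 4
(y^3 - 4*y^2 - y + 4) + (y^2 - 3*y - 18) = y^3 - 3*y^2 - 4*y - 14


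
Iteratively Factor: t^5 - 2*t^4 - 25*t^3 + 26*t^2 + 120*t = (t - 3)*(t^4 + t^3 - 22*t^2 - 40*t) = t*(t - 3)*(t^3 + t^2 - 22*t - 40) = t*(t - 3)*(t + 4)*(t^2 - 3*t - 10) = t*(t - 3)*(t + 2)*(t + 4)*(t - 5)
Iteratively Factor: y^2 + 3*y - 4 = (y + 4)*(y - 1)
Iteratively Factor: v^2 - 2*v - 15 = (v - 5)*(v + 3)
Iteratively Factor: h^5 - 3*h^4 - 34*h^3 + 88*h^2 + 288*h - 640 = (h - 2)*(h^4 - h^3 - 36*h^2 + 16*h + 320) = (h - 2)*(h + 4)*(h^3 - 5*h^2 - 16*h + 80) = (h - 4)*(h - 2)*(h + 4)*(h^2 - h - 20) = (h - 5)*(h - 4)*(h - 2)*(h + 4)*(h + 4)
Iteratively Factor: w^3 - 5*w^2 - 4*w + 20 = (w + 2)*(w^2 - 7*w + 10) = (w - 5)*(w + 2)*(w - 2)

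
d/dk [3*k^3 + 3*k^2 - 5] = 3*k*(3*k + 2)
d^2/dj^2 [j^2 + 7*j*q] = 2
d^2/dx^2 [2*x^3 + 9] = 12*x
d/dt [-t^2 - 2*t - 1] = -2*t - 2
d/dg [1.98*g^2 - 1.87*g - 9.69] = 3.96*g - 1.87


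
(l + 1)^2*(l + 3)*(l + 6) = l^4 + 11*l^3 + 37*l^2 + 45*l + 18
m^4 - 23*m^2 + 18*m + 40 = (m - 4)*(m - 2)*(m + 1)*(m + 5)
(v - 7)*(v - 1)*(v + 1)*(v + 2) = v^4 - 5*v^3 - 15*v^2 + 5*v + 14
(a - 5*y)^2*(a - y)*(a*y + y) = a^4*y - 11*a^3*y^2 + a^3*y + 35*a^2*y^3 - 11*a^2*y^2 - 25*a*y^4 + 35*a*y^3 - 25*y^4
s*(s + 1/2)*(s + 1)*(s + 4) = s^4 + 11*s^3/2 + 13*s^2/2 + 2*s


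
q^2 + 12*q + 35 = (q + 5)*(q + 7)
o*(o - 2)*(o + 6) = o^3 + 4*o^2 - 12*o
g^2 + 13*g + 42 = (g + 6)*(g + 7)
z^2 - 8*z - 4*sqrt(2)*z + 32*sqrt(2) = (z - 8)*(z - 4*sqrt(2))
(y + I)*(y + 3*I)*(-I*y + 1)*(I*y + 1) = y^4 + 4*I*y^3 - 2*y^2 + 4*I*y - 3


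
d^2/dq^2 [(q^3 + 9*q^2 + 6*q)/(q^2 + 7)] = 2*(-q^3 - 189*q^2 + 21*q + 441)/(q^6 + 21*q^4 + 147*q^2 + 343)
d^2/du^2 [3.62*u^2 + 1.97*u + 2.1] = 7.24000000000000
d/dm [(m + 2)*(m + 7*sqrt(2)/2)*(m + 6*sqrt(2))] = 3*m^2 + 4*m + 19*sqrt(2)*m + 19*sqrt(2) + 42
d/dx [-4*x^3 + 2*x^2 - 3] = 4*x*(1 - 3*x)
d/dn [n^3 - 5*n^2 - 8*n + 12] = 3*n^2 - 10*n - 8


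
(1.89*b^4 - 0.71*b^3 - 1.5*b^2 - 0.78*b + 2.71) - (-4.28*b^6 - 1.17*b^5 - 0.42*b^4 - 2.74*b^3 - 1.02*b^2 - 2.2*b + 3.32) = 4.28*b^6 + 1.17*b^5 + 2.31*b^4 + 2.03*b^3 - 0.48*b^2 + 1.42*b - 0.61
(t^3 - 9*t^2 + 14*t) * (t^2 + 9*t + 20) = t^5 - 47*t^3 - 54*t^2 + 280*t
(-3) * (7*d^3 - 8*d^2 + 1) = -21*d^3 + 24*d^2 - 3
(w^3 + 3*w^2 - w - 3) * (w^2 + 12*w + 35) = w^5 + 15*w^4 + 70*w^3 + 90*w^2 - 71*w - 105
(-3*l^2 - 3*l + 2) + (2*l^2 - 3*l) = -l^2 - 6*l + 2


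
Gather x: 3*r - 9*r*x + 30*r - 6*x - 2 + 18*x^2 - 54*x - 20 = 33*r + 18*x^2 + x*(-9*r - 60) - 22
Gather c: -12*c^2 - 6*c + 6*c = -12*c^2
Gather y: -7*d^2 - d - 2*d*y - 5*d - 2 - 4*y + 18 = -7*d^2 - 6*d + y*(-2*d - 4) + 16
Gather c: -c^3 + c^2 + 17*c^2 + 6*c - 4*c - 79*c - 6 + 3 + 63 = -c^3 + 18*c^2 - 77*c + 60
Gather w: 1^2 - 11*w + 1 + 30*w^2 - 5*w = 30*w^2 - 16*w + 2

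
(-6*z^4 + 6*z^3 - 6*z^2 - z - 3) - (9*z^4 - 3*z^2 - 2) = -15*z^4 + 6*z^3 - 3*z^2 - z - 1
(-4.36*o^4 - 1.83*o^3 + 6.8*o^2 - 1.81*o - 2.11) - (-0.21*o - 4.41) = -4.36*o^4 - 1.83*o^3 + 6.8*o^2 - 1.6*o + 2.3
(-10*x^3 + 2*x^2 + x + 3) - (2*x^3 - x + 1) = -12*x^3 + 2*x^2 + 2*x + 2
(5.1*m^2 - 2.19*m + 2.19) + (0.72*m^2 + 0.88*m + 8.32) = 5.82*m^2 - 1.31*m + 10.51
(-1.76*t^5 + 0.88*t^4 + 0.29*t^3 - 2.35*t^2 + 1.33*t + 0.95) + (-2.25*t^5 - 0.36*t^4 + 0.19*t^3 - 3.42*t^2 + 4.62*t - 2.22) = -4.01*t^5 + 0.52*t^4 + 0.48*t^3 - 5.77*t^2 + 5.95*t - 1.27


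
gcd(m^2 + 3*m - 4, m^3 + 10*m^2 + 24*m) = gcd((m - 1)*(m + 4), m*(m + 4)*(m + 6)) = m + 4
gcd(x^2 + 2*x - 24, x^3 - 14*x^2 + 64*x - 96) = x - 4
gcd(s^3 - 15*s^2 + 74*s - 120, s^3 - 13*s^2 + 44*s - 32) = s - 4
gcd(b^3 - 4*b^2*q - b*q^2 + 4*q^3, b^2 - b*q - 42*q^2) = 1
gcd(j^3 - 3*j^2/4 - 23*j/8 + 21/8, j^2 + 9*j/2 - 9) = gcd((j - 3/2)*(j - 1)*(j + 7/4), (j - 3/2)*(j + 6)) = j - 3/2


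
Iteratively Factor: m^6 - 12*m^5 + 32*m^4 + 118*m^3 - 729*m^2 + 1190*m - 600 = (m - 5)*(m^5 - 7*m^4 - 3*m^3 + 103*m^2 - 214*m + 120) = (m - 5)*(m - 1)*(m^4 - 6*m^3 - 9*m^2 + 94*m - 120) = (m - 5)^2*(m - 1)*(m^3 - m^2 - 14*m + 24) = (m - 5)^2*(m - 2)*(m - 1)*(m^2 + m - 12) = (m - 5)^2*(m - 3)*(m - 2)*(m - 1)*(m + 4)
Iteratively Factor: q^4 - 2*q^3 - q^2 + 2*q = (q - 2)*(q^3 - q) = q*(q - 2)*(q^2 - 1) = q*(q - 2)*(q + 1)*(q - 1)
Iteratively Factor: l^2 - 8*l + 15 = (l - 3)*(l - 5)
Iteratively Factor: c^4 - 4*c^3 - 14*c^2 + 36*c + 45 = (c + 3)*(c^3 - 7*c^2 + 7*c + 15) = (c + 1)*(c + 3)*(c^2 - 8*c + 15) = (c - 5)*(c + 1)*(c + 3)*(c - 3)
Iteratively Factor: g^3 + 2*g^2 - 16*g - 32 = (g + 4)*(g^2 - 2*g - 8) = (g - 4)*(g + 4)*(g + 2)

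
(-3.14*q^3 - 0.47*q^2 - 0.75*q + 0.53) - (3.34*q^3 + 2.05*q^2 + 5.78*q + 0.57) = -6.48*q^3 - 2.52*q^2 - 6.53*q - 0.0399999999999999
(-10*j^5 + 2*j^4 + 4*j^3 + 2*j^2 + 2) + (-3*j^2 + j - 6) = -10*j^5 + 2*j^4 + 4*j^3 - j^2 + j - 4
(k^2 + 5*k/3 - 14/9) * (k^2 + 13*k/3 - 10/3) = k^4 + 6*k^3 + 7*k^2/3 - 332*k/27 + 140/27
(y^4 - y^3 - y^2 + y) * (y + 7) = y^5 + 6*y^4 - 8*y^3 - 6*y^2 + 7*y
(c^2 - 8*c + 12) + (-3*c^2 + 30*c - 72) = -2*c^2 + 22*c - 60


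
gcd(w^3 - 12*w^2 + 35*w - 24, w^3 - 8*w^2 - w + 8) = w^2 - 9*w + 8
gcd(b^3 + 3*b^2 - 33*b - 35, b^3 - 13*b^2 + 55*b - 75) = b - 5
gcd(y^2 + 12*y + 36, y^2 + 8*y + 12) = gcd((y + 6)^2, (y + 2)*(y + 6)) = y + 6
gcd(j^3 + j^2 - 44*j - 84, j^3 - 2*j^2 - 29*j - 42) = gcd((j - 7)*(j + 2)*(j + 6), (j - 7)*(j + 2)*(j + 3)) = j^2 - 5*j - 14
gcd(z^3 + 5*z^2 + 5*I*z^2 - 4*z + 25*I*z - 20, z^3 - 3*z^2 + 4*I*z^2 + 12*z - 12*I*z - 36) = 1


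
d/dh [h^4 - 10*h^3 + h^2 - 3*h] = 4*h^3 - 30*h^2 + 2*h - 3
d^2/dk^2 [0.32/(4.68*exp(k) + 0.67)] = (7.008768*exp(k) - 1.003392)*exp(k)/(4.68*exp(k) + 0.67)^3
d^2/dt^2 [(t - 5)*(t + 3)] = 2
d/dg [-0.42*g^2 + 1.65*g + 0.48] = 1.65 - 0.84*g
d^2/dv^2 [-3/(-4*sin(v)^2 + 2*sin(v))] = 3*(-16*sin(v) + 6 + 23/sin(v) - 12/sin(v)^2 + 2/sin(v)^3)/(2*(2*sin(v) - 1)^3)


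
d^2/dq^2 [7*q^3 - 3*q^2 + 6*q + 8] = 42*q - 6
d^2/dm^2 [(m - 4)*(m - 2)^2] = 6*m - 16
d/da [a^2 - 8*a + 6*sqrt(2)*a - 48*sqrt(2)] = 2*a - 8 + 6*sqrt(2)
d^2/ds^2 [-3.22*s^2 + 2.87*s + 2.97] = -6.44000000000000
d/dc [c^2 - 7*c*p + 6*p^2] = 2*c - 7*p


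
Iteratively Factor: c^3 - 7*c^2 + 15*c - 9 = (c - 3)*(c^2 - 4*c + 3) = (c - 3)*(c - 1)*(c - 3)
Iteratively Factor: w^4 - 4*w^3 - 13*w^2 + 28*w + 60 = (w + 2)*(w^3 - 6*w^2 - w + 30) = (w - 3)*(w + 2)*(w^2 - 3*w - 10) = (w - 5)*(w - 3)*(w + 2)*(w + 2)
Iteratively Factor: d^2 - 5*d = (d)*(d - 5)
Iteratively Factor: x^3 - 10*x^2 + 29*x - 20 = (x - 1)*(x^2 - 9*x + 20) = (x - 5)*(x - 1)*(x - 4)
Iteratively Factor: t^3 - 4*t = (t + 2)*(t^2 - 2*t) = (t - 2)*(t + 2)*(t)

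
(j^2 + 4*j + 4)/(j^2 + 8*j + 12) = (j + 2)/(j + 6)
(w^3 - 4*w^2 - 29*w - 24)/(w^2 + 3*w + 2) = (w^2 - 5*w - 24)/(w + 2)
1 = 1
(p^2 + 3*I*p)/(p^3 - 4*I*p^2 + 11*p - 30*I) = p/(p^2 - 7*I*p - 10)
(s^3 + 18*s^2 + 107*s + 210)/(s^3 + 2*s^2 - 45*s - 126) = (s^2 + 12*s + 35)/(s^2 - 4*s - 21)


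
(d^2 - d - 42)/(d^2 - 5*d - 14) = (d + 6)/(d + 2)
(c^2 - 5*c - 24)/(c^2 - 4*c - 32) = (c + 3)/(c + 4)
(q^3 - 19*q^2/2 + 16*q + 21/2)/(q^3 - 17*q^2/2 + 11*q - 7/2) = (2*q^2 - 5*q - 3)/(2*q^2 - 3*q + 1)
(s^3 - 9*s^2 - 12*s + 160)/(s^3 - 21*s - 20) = (s - 8)/(s + 1)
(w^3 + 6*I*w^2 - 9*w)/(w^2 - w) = (w^2 + 6*I*w - 9)/(w - 1)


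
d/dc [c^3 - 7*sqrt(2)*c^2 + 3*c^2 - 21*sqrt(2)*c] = 3*c^2 - 14*sqrt(2)*c + 6*c - 21*sqrt(2)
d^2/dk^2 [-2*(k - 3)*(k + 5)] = -4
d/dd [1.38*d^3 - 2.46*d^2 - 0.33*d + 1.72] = 4.14*d^2 - 4.92*d - 0.33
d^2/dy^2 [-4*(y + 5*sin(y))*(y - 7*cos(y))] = 20*y*sin(y) - 28*y*cos(y) - 56*sin(y) - 280*sin(2*y) - 40*cos(y) - 8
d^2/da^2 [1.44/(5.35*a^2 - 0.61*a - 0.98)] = (82.4328*a^2 - 9.39888*a - 1.44*(10.7*a - 0.61)*(21.4*a - 1.22) - 15.09984)/(-5.35*a^2 + 0.61*a + 0.98)^3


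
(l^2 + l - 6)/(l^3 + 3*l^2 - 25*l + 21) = (l^2 + l - 6)/(l^3 + 3*l^2 - 25*l + 21)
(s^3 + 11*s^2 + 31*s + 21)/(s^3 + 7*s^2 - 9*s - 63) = (s + 1)/(s - 3)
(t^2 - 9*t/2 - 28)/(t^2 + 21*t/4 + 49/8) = 4*(t - 8)/(4*t + 7)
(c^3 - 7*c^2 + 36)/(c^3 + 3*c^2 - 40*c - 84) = (c - 3)/(c + 7)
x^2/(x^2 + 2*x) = x/(x + 2)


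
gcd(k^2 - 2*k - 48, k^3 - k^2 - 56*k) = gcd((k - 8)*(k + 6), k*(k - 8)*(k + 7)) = k - 8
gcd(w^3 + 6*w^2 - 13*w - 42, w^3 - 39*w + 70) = w + 7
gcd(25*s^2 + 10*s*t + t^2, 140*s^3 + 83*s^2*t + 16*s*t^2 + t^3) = 5*s + t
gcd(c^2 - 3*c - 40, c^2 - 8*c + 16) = 1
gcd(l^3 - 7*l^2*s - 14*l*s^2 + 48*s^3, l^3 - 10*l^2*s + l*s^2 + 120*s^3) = -l^2 + 5*l*s + 24*s^2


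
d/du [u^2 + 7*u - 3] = 2*u + 7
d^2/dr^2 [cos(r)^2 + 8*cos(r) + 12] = -8*cos(r) - 2*cos(2*r)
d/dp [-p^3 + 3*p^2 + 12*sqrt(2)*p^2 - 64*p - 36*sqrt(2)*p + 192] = -3*p^2 + 6*p + 24*sqrt(2)*p - 64 - 36*sqrt(2)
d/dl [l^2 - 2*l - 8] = 2*l - 2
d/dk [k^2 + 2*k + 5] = 2*k + 2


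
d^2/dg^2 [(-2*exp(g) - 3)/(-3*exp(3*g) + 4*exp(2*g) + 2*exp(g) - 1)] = (72*exp(6*g) + 171*exp(5*g) - 316*exp(4*g) + 62*exp(3*g) + 39*exp(2*g) + 64*exp(g) + 8)*exp(g)/(27*exp(9*g) - 108*exp(8*g) + 90*exp(7*g) + 107*exp(6*g) - 132*exp(5*g) - 36*exp(4*g) + 49*exp(3*g) - 6*exp(g) + 1)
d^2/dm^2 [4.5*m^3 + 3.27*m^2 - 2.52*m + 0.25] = 27.0*m + 6.54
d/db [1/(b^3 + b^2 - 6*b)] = (-3*b^2 - 2*b + 6)/(b^2*(b^2 + b - 6)^2)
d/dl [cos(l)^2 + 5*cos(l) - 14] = -(2*cos(l) + 5)*sin(l)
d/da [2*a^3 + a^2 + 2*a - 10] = 6*a^2 + 2*a + 2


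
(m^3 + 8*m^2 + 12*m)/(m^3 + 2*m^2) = (m + 6)/m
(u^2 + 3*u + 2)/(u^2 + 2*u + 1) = (u + 2)/(u + 1)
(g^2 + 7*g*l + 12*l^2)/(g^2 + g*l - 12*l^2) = (g + 3*l)/(g - 3*l)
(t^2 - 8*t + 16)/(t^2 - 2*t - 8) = (t - 4)/(t + 2)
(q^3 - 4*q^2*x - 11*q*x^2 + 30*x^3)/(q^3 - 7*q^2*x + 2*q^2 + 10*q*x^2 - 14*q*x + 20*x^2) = (q + 3*x)/(q + 2)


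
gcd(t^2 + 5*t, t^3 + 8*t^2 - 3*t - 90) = t + 5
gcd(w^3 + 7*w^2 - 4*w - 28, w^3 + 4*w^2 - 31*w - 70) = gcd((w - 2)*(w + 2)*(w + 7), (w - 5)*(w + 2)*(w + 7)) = w^2 + 9*w + 14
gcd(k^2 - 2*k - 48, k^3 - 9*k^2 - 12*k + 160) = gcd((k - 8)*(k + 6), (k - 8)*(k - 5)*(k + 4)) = k - 8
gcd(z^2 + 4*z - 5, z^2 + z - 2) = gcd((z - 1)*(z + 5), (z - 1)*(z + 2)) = z - 1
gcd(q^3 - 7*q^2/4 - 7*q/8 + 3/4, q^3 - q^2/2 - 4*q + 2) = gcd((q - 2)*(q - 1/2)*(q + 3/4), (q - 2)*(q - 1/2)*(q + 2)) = q^2 - 5*q/2 + 1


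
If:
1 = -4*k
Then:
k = -1/4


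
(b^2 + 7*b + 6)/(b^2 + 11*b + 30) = (b + 1)/(b + 5)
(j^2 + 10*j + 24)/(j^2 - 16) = (j + 6)/(j - 4)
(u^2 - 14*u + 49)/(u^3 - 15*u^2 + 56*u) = (u - 7)/(u*(u - 8))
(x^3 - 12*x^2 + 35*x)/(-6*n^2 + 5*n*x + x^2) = x*(x^2 - 12*x + 35)/(-6*n^2 + 5*n*x + x^2)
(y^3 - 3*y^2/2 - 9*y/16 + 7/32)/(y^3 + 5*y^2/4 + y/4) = (32*y^3 - 48*y^2 - 18*y + 7)/(8*y*(4*y^2 + 5*y + 1))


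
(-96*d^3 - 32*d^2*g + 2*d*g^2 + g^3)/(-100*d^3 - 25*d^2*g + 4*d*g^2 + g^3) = (24*d^2 + 2*d*g - g^2)/(25*d^2 - g^2)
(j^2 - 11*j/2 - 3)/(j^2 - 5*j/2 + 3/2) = (2*j^2 - 11*j - 6)/(2*j^2 - 5*j + 3)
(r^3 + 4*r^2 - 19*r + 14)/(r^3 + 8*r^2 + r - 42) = (r - 1)/(r + 3)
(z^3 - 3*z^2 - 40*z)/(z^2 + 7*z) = (z^2 - 3*z - 40)/(z + 7)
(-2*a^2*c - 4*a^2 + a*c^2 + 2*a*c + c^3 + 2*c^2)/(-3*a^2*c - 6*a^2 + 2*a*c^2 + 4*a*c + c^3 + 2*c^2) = (2*a + c)/(3*a + c)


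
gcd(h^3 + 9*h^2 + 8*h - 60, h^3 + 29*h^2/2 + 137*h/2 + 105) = h^2 + 11*h + 30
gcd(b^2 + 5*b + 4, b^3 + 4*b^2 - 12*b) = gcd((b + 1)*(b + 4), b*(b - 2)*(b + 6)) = 1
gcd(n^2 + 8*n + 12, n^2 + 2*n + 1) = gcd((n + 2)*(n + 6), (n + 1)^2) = 1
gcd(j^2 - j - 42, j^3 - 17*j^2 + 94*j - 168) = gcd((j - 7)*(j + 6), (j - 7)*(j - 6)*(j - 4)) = j - 7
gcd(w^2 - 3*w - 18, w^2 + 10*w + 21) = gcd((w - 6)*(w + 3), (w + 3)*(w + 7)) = w + 3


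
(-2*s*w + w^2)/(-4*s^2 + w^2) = w/(2*s + w)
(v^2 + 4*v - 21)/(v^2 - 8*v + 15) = (v + 7)/(v - 5)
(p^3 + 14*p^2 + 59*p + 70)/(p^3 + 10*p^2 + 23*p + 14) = (p + 5)/(p + 1)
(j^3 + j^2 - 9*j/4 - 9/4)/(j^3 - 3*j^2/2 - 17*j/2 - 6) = (j - 3/2)/(j - 4)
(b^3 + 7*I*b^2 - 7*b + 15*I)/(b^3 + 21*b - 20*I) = (b + 3*I)/(b - 4*I)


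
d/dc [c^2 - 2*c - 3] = 2*c - 2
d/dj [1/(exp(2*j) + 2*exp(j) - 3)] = -2*(exp(j) + 1)*exp(j)/(exp(2*j) + 2*exp(j) - 3)^2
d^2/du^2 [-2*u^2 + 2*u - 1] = -4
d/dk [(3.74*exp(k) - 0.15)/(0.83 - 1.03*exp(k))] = 2.9497*exp(k)/(1.03*exp(k) - 0.83)^2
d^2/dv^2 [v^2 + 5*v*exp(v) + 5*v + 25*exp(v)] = 5*v*exp(v) + 35*exp(v) + 2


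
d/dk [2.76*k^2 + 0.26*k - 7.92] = 5.52*k + 0.26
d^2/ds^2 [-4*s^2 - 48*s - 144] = -8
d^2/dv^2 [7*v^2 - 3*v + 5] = 14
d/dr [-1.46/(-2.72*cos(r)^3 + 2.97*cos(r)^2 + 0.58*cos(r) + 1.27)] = (11.9136*cos(r)^2 - 8.6724*cos(r) - 0.8468)*sin(r)/(-2.72*cos(r)^3 + 2.97*cos(r)^2 + 0.58*cos(r) + 1.27)^2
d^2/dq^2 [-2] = 0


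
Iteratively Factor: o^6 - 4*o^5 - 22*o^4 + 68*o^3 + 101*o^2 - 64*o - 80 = (o + 1)*(o^5 - 5*o^4 - 17*o^3 + 85*o^2 + 16*o - 80) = (o + 1)*(o + 4)*(o^4 - 9*o^3 + 19*o^2 + 9*o - 20) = (o + 1)^2*(o + 4)*(o^3 - 10*o^2 + 29*o - 20) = (o - 1)*(o + 1)^2*(o + 4)*(o^2 - 9*o + 20) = (o - 5)*(o - 1)*(o + 1)^2*(o + 4)*(o - 4)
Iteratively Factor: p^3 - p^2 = (p)*(p^2 - p) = p*(p - 1)*(p)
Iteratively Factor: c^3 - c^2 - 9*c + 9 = (c - 1)*(c^2 - 9) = (c - 1)*(c + 3)*(c - 3)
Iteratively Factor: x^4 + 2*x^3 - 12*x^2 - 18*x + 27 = (x - 3)*(x^3 + 5*x^2 + 3*x - 9) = (x - 3)*(x - 1)*(x^2 + 6*x + 9) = (x - 3)*(x - 1)*(x + 3)*(x + 3)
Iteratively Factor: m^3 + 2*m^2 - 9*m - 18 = (m - 3)*(m^2 + 5*m + 6) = (m - 3)*(m + 3)*(m + 2)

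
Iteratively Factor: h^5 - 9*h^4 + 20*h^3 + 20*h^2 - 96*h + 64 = (h - 2)*(h^4 - 7*h^3 + 6*h^2 + 32*h - 32) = (h - 2)*(h + 2)*(h^3 - 9*h^2 + 24*h - 16) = (h - 4)*(h - 2)*(h + 2)*(h^2 - 5*h + 4) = (h - 4)*(h - 2)*(h - 1)*(h + 2)*(h - 4)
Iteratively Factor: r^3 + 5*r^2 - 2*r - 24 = (r - 2)*(r^2 + 7*r + 12) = (r - 2)*(r + 4)*(r + 3)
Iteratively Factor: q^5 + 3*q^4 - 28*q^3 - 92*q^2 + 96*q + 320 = (q + 4)*(q^4 - q^3 - 24*q^2 + 4*q + 80) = (q + 4)^2*(q^3 - 5*q^2 - 4*q + 20) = (q - 2)*(q + 4)^2*(q^2 - 3*q - 10) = (q - 2)*(q + 2)*(q + 4)^2*(q - 5)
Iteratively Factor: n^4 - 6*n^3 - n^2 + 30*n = (n)*(n^3 - 6*n^2 - n + 30) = n*(n - 3)*(n^2 - 3*n - 10) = n*(n - 3)*(n + 2)*(n - 5)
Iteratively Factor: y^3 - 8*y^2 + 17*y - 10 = (y - 2)*(y^2 - 6*y + 5) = (y - 2)*(y - 1)*(y - 5)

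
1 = 1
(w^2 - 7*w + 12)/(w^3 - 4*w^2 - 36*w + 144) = (w - 3)/(w^2 - 36)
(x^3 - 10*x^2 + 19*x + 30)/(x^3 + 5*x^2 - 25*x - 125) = (x^2 - 5*x - 6)/(x^2 + 10*x + 25)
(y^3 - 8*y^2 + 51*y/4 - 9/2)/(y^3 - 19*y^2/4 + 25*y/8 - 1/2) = 2*(2*y^2 - 15*y + 18)/(4*y^2 - 17*y + 4)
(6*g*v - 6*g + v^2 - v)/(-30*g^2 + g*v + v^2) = (v - 1)/(-5*g + v)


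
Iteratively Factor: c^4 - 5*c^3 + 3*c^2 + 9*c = (c - 3)*(c^3 - 2*c^2 - 3*c) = (c - 3)^2*(c^2 + c) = (c - 3)^2*(c + 1)*(c)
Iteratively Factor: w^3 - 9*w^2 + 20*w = (w)*(w^2 - 9*w + 20) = w*(w - 5)*(w - 4)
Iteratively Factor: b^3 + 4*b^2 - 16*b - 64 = (b + 4)*(b^2 - 16) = (b + 4)^2*(b - 4)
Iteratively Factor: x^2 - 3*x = (x)*(x - 3)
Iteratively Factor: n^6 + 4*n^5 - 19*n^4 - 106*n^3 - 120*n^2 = (n)*(n^5 + 4*n^4 - 19*n^3 - 106*n^2 - 120*n) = n*(n + 3)*(n^4 + n^3 - 22*n^2 - 40*n) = n*(n + 3)*(n + 4)*(n^3 - 3*n^2 - 10*n) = n^2*(n + 3)*(n + 4)*(n^2 - 3*n - 10) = n^2*(n + 2)*(n + 3)*(n + 4)*(n - 5)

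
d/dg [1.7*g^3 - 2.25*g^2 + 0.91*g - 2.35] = 5.1*g^2 - 4.5*g + 0.91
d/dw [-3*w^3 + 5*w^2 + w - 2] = -9*w^2 + 10*w + 1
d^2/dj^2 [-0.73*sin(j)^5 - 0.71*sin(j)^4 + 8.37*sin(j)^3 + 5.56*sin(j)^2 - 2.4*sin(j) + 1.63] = 18.25*sin(j)^5 + 11.36*sin(j)^4 - 89.93*sin(j)^3 - 30.76*sin(j)^2 + 52.62*sin(j) + 11.12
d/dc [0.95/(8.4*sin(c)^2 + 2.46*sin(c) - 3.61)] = -(15.96*sin(c) + 2.337)*cos(c)/(8.4*sin(c)^2 + 2.46*sin(c) - 3.61)^2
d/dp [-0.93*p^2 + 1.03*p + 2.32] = 1.03 - 1.86*p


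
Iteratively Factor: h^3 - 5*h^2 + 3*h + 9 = (h - 3)*(h^2 - 2*h - 3) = (h - 3)^2*(h + 1)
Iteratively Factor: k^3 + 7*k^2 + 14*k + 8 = (k + 4)*(k^2 + 3*k + 2) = (k + 2)*(k + 4)*(k + 1)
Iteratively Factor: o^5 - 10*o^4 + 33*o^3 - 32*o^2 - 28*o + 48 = (o + 1)*(o^4 - 11*o^3 + 44*o^2 - 76*o + 48) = (o - 2)*(o + 1)*(o^3 - 9*o^2 + 26*o - 24) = (o - 4)*(o - 2)*(o + 1)*(o^2 - 5*o + 6) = (o - 4)*(o - 2)^2*(o + 1)*(o - 3)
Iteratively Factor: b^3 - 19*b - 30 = (b + 3)*(b^2 - 3*b - 10) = (b + 2)*(b + 3)*(b - 5)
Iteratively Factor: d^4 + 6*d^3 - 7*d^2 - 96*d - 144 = (d + 3)*(d^3 + 3*d^2 - 16*d - 48) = (d + 3)*(d + 4)*(d^2 - d - 12) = (d - 4)*(d + 3)*(d + 4)*(d + 3)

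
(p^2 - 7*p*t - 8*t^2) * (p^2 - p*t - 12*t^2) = p^4 - 8*p^3*t - 13*p^2*t^2 + 92*p*t^3 + 96*t^4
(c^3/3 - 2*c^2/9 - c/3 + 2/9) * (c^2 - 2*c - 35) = c^5/3 - 8*c^4/9 - 104*c^3/9 + 26*c^2/3 + 101*c/9 - 70/9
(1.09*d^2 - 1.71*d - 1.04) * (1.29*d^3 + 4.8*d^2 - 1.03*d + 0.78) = 1.4061*d^5 + 3.0261*d^4 - 10.6723*d^3 - 2.3805*d^2 - 0.2626*d - 0.8112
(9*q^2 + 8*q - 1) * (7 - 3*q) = -27*q^3 + 39*q^2 + 59*q - 7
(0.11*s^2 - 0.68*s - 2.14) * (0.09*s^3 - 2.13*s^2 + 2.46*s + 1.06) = 0.0099*s^5 - 0.2955*s^4 + 1.5264*s^3 + 3.002*s^2 - 5.9852*s - 2.2684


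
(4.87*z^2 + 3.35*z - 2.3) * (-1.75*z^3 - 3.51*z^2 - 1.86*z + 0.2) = -8.5225*z^5 - 22.9562*z^4 - 16.7917*z^3 + 2.816*z^2 + 4.948*z - 0.46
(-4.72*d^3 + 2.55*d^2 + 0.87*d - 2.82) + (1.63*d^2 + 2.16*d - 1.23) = -4.72*d^3 + 4.18*d^2 + 3.03*d - 4.05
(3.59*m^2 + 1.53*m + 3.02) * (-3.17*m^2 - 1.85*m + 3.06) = -11.3803*m^4 - 11.4916*m^3 - 1.4185*m^2 - 0.905200000000001*m + 9.2412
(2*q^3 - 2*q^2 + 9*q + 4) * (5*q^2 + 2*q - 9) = 10*q^5 - 6*q^4 + 23*q^3 + 56*q^2 - 73*q - 36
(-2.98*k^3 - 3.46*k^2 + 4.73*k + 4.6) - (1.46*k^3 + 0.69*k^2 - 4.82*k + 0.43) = -4.44*k^3 - 4.15*k^2 + 9.55*k + 4.17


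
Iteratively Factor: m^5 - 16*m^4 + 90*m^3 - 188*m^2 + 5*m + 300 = (m - 4)*(m^4 - 12*m^3 + 42*m^2 - 20*m - 75) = (m - 5)*(m - 4)*(m^3 - 7*m^2 + 7*m + 15) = (m - 5)*(m - 4)*(m - 3)*(m^2 - 4*m - 5) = (m - 5)^2*(m - 4)*(m - 3)*(m + 1)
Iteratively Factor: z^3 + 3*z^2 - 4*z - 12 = (z - 2)*(z^2 + 5*z + 6) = (z - 2)*(z + 2)*(z + 3)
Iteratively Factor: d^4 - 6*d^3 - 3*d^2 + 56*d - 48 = (d + 3)*(d^3 - 9*d^2 + 24*d - 16) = (d - 4)*(d + 3)*(d^2 - 5*d + 4) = (d - 4)*(d - 1)*(d + 3)*(d - 4)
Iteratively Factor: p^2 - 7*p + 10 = (p - 5)*(p - 2)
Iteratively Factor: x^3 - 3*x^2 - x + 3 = (x - 3)*(x^2 - 1) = (x - 3)*(x - 1)*(x + 1)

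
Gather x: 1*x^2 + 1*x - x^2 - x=0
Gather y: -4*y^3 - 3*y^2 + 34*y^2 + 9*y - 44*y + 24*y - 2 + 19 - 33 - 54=-4*y^3 + 31*y^2 - 11*y - 70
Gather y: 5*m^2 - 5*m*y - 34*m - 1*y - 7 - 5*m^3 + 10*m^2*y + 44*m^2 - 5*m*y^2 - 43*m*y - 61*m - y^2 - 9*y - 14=-5*m^3 + 49*m^2 - 95*m + y^2*(-5*m - 1) + y*(10*m^2 - 48*m - 10) - 21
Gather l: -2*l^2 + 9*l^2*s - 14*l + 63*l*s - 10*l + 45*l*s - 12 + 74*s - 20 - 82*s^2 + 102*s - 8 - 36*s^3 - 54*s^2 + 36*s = l^2*(9*s - 2) + l*(108*s - 24) - 36*s^3 - 136*s^2 + 212*s - 40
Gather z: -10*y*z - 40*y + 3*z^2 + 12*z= -40*y + 3*z^2 + z*(12 - 10*y)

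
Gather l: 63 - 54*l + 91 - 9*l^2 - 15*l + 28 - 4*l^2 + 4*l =-13*l^2 - 65*l + 182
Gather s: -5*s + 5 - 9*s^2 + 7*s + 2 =-9*s^2 + 2*s + 7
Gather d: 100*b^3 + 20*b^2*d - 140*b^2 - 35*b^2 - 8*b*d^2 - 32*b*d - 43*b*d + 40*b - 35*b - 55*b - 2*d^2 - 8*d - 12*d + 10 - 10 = 100*b^3 - 175*b^2 - 50*b + d^2*(-8*b - 2) + d*(20*b^2 - 75*b - 20)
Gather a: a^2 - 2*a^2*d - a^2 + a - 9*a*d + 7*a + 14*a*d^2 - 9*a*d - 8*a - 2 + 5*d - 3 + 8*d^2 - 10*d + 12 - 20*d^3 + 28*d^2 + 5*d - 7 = -2*a^2*d + a*(14*d^2 - 18*d) - 20*d^3 + 36*d^2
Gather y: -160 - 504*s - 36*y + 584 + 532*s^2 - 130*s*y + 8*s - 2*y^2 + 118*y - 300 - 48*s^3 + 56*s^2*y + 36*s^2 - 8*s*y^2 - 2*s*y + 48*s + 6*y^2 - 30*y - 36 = -48*s^3 + 568*s^2 - 448*s + y^2*(4 - 8*s) + y*(56*s^2 - 132*s + 52) + 88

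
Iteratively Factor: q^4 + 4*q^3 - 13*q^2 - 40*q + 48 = (q + 4)*(q^3 - 13*q + 12) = (q - 1)*(q + 4)*(q^2 + q - 12) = (q - 1)*(q + 4)^2*(q - 3)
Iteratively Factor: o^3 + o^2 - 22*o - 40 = (o + 2)*(o^2 - o - 20) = (o + 2)*(o + 4)*(o - 5)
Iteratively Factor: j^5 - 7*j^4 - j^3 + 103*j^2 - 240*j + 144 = (j - 4)*(j^4 - 3*j^3 - 13*j^2 + 51*j - 36) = (j - 4)*(j - 3)*(j^3 - 13*j + 12) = (j - 4)*(j - 3)*(j + 4)*(j^2 - 4*j + 3) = (j - 4)*(j - 3)*(j - 1)*(j + 4)*(j - 3)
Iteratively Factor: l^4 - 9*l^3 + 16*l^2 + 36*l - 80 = (l - 2)*(l^3 - 7*l^2 + 2*l + 40) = (l - 4)*(l - 2)*(l^2 - 3*l - 10) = (l - 5)*(l - 4)*(l - 2)*(l + 2)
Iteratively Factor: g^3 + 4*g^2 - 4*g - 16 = (g - 2)*(g^2 + 6*g + 8) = (g - 2)*(g + 2)*(g + 4)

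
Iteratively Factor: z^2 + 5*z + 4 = (z + 4)*(z + 1)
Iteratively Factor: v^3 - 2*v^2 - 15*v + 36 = (v + 4)*(v^2 - 6*v + 9) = (v - 3)*(v + 4)*(v - 3)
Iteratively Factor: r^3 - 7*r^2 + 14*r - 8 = (r - 2)*(r^2 - 5*r + 4) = (r - 2)*(r - 1)*(r - 4)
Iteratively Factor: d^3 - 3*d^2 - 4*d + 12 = (d + 2)*(d^2 - 5*d + 6) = (d - 3)*(d + 2)*(d - 2)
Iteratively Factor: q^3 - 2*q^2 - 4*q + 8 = (q - 2)*(q^2 - 4) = (q - 2)^2*(q + 2)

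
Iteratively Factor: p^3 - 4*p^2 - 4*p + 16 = (p - 4)*(p^2 - 4) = (p - 4)*(p + 2)*(p - 2)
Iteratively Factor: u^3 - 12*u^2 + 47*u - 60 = (u - 3)*(u^2 - 9*u + 20) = (u - 5)*(u - 3)*(u - 4)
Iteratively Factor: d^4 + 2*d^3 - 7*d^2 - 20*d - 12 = (d + 1)*(d^3 + d^2 - 8*d - 12) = (d - 3)*(d + 1)*(d^2 + 4*d + 4) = (d - 3)*(d + 1)*(d + 2)*(d + 2)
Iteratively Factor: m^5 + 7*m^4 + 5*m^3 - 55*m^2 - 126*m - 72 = (m + 4)*(m^4 + 3*m^3 - 7*m^2 - 27*m - 18) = (m + 1)*(m + 4)*(m^3 + 2*m^2 - 9*m - 18) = (m + 1)*(m + 2)*(m + 4)*(m^2 - 9) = (m + 1)*(m + 2)*(m + 3)*(m + 4)*(m - 3)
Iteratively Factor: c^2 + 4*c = (c + 4)*(c)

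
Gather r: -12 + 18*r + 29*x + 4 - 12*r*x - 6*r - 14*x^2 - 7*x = r*(12 - 12*x) - 14*x^2 + 22*x - 8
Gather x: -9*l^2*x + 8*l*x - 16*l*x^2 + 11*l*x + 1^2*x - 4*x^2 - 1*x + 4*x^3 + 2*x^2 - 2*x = 4*x^3 + x^2*(-16*l - 2) + x*(-9*l^2 + 19*l - 2)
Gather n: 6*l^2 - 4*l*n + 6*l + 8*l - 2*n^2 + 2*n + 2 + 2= 6*l^2 + 14*l - 2*n^2 + n*(2 - 4*l) + 4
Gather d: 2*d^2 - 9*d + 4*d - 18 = 2*d^2 - 5*d - 18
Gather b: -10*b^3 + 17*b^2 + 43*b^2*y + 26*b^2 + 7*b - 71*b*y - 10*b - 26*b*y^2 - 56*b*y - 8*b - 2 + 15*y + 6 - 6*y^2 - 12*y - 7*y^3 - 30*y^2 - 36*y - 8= -10*b^3 + b^2*(43*y + 43) + b*(-26*y^2 - 127*y - 11) - 7*y^3 - 36*y^2 - 33*y - 4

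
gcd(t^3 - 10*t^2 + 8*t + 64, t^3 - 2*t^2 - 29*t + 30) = 1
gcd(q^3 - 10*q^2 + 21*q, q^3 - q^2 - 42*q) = q^2 - 7*q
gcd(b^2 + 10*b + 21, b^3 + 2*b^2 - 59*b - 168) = b^2 + 10*b + 21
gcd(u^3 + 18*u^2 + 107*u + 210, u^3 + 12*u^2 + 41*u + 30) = u^2 + 11*u + 30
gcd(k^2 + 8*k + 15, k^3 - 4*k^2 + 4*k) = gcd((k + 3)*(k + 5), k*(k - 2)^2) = 1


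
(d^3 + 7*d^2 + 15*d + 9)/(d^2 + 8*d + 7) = (d^2 + 6*d + 9)/(d + 7)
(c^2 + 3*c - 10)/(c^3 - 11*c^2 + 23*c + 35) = (c^2 + 3*c - 10)/(c^3 - 11*c^2 + 23*c + 35)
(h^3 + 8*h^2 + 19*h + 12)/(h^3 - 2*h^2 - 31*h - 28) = (h + 3)/(h - 7)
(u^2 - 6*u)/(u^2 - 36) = u/(u + 6)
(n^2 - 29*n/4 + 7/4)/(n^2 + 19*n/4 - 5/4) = (n - 7)/(n + 5)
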